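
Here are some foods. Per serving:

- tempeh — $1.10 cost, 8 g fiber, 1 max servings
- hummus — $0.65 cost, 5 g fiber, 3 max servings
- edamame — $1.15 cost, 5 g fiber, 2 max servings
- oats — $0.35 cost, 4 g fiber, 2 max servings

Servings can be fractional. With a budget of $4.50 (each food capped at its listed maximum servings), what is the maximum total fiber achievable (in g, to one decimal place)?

Fiber per dollar: oats 11.43, hummus 7.692, tempeh 7.273, edamame 4.348.
Take 2 servings of oats: spends $0.70, +8.0 g fiber (running total 8.0 g).
Take 3 servings of hummus: spends $1.95, +15.0 g fiber (running total 23.0 g).
Take 1 serving of tempeh: spends $1.10, +8.0 g fiber (running total 31.0 g).
Take 0.6522 servings of edamame: spends $0.75, +3.3 g fiber (running total 34.3 g).
Greedy by best ratio exhausts the cost allowance optimally: 34.3 g.

34.3 g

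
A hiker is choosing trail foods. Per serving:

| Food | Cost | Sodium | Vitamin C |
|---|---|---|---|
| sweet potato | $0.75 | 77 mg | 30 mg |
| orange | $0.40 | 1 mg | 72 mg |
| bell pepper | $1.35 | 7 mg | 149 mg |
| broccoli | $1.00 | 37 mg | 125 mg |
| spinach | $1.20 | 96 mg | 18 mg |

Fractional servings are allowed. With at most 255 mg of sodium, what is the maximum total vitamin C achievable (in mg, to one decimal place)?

Vitamin C per mg sodium: orange 72, bell pepper 21.29, broccoli 3.378, sweet potato 0.3896, spinach 0.1875.
With no serving limits, spend the whole sodium allowance on orange: 255 mg / 1 mg × 72 mg = 18360.0 mg.

18360.0 mg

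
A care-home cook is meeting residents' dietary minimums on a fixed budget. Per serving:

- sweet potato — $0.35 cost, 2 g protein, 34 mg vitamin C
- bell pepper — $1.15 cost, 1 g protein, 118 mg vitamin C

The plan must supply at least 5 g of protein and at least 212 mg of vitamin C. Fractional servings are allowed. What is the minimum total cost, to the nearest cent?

This is a tiny linear program; its minimum lies at a vertex of the feasible set. List the vertices and price them.
sweet potato only: max(5/2, 212/34) = 6.235 servings → $2.18.
bell pepper only: max(5/1, 212/118) = 5 servings → $5.75.
sweet potato + bell pepper with both tight: 1.871 servings and 1.257 servings → $2.10.
Cheapest feasible corner: $2.10.

$2.10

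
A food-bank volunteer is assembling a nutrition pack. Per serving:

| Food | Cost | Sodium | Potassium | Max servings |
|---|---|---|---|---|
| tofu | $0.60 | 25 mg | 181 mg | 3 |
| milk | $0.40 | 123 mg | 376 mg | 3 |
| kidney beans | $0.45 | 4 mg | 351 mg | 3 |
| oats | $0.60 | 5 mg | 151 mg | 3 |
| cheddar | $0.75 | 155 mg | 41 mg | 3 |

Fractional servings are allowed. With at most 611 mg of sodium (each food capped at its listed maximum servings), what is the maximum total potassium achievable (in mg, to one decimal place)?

3214.0 mg

Potassium per mg sodium: kidney beans 87.75, oats 30.2, tofu 7.24, milk 3.057, cheddar 0.2645.
Take 3 servings of kidney beans: uses 12 mg sodium, +1053.0 mg potassium (running total 1053.0 mg).
Take 3 servings of oats: uses 15 mg sodium, +453.0 mg potassium (running total 1506.0 mg).
Take 3 servings of tofu: uses 75 mg sodium, +543.0 mg potassium (running total 2049.0 mg).
Take 3 servings of milk: uses 369 mg sodium, +1128.0 mg potassium (running total 3177.0 mg).
Take 0.9032 servings of cheddar: uses 140 mg sodium, +37.0 mg potassium (running total 3214.0 mg).
Greedy by best ratio exhausts the sodium allowance optimally: 3214.0 mg.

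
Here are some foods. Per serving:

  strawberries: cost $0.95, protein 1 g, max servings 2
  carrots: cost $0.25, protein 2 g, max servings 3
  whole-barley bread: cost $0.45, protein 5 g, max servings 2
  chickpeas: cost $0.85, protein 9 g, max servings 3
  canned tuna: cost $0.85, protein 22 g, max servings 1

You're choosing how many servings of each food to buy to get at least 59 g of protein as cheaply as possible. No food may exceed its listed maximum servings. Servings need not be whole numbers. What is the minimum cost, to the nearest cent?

$4.30

Cost per g of protein: canned tuna $0.0386, whole-barley bread $0.0900, chickpeas $0.0944, carrots $0.1250, strawberries $0.9500.
Take 1 serving of canned tuna: +22.0 g protein for $0.85 (total $0.85, still need 37.0 g).
Take 2 servings of whole-barley bread: +10.0 g protein for $0.90 (total $1.75, still need 27.0 g).
Take 3 servings of chickpeas: +27.0 g protein for $2.55 (total $4.30, still need 0.0 g).
Filling from the cheapest source first is optimal under one linear minimum: $4.30.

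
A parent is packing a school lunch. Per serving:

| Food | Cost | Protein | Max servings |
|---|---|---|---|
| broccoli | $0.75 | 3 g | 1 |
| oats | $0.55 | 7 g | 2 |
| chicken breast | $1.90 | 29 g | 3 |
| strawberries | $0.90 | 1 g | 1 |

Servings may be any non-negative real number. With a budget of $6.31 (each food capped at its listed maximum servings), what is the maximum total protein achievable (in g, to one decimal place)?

94.8 g

Protein per dollar: chicken breast 15.26, oats 12.73, broccoli 4, strawberries 1.111.
Take 3 servings of chicken breast: spends $5.70, +87.0 g protein (running total 87.0 g).
Take 1.109 servings of oats: spends $0.61, +7.8 g protein (running total 94.8 g).
Filling greedily by protein-per-dollar is optimal for one linear limit, giving 94.8 g.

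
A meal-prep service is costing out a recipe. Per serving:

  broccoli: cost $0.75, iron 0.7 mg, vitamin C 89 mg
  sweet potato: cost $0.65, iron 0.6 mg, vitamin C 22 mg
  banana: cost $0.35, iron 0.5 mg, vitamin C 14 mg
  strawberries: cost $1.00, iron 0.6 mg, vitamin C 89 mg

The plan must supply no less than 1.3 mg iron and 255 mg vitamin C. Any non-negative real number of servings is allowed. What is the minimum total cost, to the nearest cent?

$2.15

For a min-cost LP with two ≥-constraints, a basic feasible solution has at most two positive variables.
broccoli only: max(1.3/0.7, 255/89) = 2.865 servings → $2.15.
sweet potato only: max(1.3/0.6, 255/22) = 11.59 servings → $7.53.
banana only: max(1.3/0.5, 255/14) = 18.21 servings → $6.38.
strawberries only: max(1.3/0.6, 255/89) = 2.865 servings → $2.87.
broccoli + sweet potato: the both-tight solution has a negative serving — not a feasible corner.
broccoli + banana with both targets exact would need a negative amount; discard.
broccoli + strawberries with both targets exact would need a negative amount; discard.
sweet potato + banana: the both-tight solution has a negative serving — not a feasible corner.
sweet potato + strawberries: intersection lies outside the first quadrant.
banana + strawberries: the both-tight solution has a negative serving — not a feasible corner.
So the least-cost plan costs $2.15.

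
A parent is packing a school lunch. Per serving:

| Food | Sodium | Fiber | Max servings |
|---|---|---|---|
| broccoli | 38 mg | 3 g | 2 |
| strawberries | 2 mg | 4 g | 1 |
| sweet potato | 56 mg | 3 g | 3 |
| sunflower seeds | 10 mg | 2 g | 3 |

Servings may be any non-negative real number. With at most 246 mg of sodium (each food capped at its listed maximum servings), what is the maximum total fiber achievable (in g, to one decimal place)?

Fiber per mg sodium: strawberries 2, sunflower seeds 0.2, broccoli 0.07895, sweet potato 0.05357.
Take 1 serving of strawberries: uses 2 mg sodium, +4.0 g fiber (running total 4.0 g).
Take 3 servings of sunflower seeds: uses 30 mg sodium, +6.0 g fiber (running total 10.0 g).
Take 2 servings of broccoli: uses 76 mg sodium, +6.0 g fiber (running total 16.0 g).
Take 2.464 servings of sweet potato: uses 138 mg sodium, +7.4 g fiber (running total 23.4 g).
Filling greedily by fiber-per-mg sodium is optimal for one linear limit, giving 23.4 g.

23.4 g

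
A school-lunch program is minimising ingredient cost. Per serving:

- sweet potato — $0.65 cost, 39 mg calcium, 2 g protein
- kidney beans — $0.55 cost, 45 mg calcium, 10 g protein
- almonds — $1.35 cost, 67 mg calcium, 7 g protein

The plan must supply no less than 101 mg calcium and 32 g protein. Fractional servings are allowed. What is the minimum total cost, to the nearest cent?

$1.76

sweet potato only: max(101/39, 32/2) = 16 servings → $10.40.
kidney beans only: max(101/45, 32/10) = 3.2 servings → $1.76.
almonds only: max(101/67, 32/7) = 4.571 servings → $6.17.
sweet potato + kidney beans with both targets exact would need a negative amount; discard.
sweet potato + almonds: the both-tight solution has a negative serving — not a feasible corner.
kidney beans + almonds: the both-tight solution has a negative serving — not a feasible corner.
The minimum over all feasible corners is $1.76.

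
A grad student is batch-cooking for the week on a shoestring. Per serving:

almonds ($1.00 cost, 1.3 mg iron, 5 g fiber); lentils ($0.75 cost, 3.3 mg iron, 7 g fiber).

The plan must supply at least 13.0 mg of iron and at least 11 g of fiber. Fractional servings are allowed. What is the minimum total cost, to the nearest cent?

almonds only: max(13.0/1.3, 11/5) = 10 servings → $10.00.
lentils only: max(13.0/3.3, 11/7) = 3.939 servings → $2.95.
almonds + lentils with both targets exact would need a negative amount; discard.
Cheapest feasible corner: $2.95.

$2.95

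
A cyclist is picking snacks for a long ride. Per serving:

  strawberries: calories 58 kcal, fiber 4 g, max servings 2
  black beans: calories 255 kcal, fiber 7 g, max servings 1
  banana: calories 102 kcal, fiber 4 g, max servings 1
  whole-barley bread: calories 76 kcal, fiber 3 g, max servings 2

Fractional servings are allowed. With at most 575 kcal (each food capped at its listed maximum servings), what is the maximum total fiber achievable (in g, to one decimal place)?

Fiber per kcal: strawberries 0.06897, whole-barley bread 0.03947, banana 0.03922, black beans 0.02745.
Take 2 servings of strawberries: uses 116 kcal, +8.0 g fiber (running total 8.0 g).
Take 2 servings of whole-barley bread: uses 152 kcal, +6.0 g fiber (running total 14.0 g).
Take 1 serving of banana: uses 102 kcal, +4.0 g fiber (running total 18.0 g).
Take 0.8039 servings of black beans: uses 205 kcal, +5.6 g fiber (running total 23.6 g).
Greedy by best ratio exhausts the calories allowance optimally: 23.6 g.

23.6 g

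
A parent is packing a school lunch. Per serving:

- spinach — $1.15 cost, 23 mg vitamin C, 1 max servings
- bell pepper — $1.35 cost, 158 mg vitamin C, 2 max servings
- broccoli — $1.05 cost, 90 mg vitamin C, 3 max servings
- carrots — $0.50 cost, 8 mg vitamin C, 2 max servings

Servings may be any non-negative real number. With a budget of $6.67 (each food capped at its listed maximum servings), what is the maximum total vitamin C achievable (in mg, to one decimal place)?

602.4 mg

Vitamin C per dollar: bell pepper 117, broccoli 85.71, spinach 20, carrots 16.
Take 2 servings of bell pepper: spends $2.70, +316.0 mg vitamin C (running total 316.0 mg).
Take 3 servings of broccoli: spends $3.15, +270.0 mg vitamin C (running total 586.0 mg).
Take 0.713 servings of spinach: spends $0.82, +16.4 mg vitamin C (running total 602.4 mg).
Greedy by best ratio exhausts the cost allowance optimally: 602.4 mg.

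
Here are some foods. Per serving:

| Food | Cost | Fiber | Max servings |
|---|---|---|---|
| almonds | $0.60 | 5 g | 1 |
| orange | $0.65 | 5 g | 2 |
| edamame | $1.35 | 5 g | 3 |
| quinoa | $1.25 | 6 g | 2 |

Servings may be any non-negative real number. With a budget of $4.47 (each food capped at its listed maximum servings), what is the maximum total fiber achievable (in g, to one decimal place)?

Fiber per dollar: almonds 8.333, orange 7.692, quinoa 4.8, edamame 3.704.
Take 1 serving of almonds: spends $0.60, +5.0 g fiber (running total 5.0 g).
Take 2 servings of orange: spends $1.30, +10.0 g fiber (running total 15.0 g).
Take 2 servings of quinoa: spends $2.50, +12.0 g fiber (running total 27.0 g).
Take 0.05185 servings of edamame: spends $0.07, +0.3 g fiber (running total 27.3 g).
Filling greedily by fiber-per-dollar is optimal for one linear limit, giving 27.3 g.

27.3 g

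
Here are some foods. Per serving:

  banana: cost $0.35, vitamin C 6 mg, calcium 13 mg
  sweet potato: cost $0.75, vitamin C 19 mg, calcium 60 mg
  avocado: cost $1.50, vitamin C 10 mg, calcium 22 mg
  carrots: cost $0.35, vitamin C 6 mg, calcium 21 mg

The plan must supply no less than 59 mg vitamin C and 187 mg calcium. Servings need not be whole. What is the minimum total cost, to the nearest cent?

For a min-cost LP with two ≥-constraints, a basic feasible solution has at most two positive variables.
banana only: max(59/6, 187/13) = 14.38 servings → $5.03.
sweet potato only: max(59/19, 187/60) = 3.117 servings → $2.34.
avocado only: max(59/10, 187/22) = 8.5 servings → $12.75.
carrots only: max(59/6, 187/21) = 9.833 servings → $3.44.
banana + sweet potato: the both-tight solution has a negative serving — not a feasible corner.
banana + avocado with both targets exact would need a negative amount; discard.
banana + carrots with both tight: 2.438 servings and 7.396 servings → $3.44.
sweet potato + avocado: the both-tight solution has a negative serving — not a feasible corner.
sweet potato + carrots with both tight: 3 servings and 0.3333 servings → $2.37.
avocado + carrots with both tight: 1.5 servings and 7.333 servings → $4.82.
The minimum over all feasible corners is $2.34.

$2.34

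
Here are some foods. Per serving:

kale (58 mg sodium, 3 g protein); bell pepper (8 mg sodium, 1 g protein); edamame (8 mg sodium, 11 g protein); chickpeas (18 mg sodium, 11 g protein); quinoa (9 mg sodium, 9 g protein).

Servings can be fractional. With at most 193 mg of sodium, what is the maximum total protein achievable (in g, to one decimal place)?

265.4 g

Protein per mg sodium: edamame 1.375, quinoa 1, chickpeas 0.6111, bell pepper 0.125, kale 0.05172.
With no serving limits, spend the whole sodium allowance on edamame: 193 mg / 8 mg × 11 g = 265.4 g.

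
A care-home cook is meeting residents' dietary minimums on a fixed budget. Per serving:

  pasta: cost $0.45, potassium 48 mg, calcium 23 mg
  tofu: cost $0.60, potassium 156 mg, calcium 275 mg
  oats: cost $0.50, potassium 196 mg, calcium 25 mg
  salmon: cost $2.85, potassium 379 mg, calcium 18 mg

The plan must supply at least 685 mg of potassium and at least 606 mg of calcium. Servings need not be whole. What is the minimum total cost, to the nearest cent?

For a min-cost LP with two ≥-constraints, a basic feasible solution has at most two positive variables.
pasta only: max(685/48, 606/23) = 26.35 servings → $11.86.
tofu only: max(685/156, 606/275) = 4.391 servings → $2.63.
oats only: max(685/196, 606/25) = 24.24 servings → $12.12.
salmon only: max(685/379, 606/18) = 33.67 servings → $95.95.
pasta + tofu with both tight: 9.763 servings and 1.387 servings → $5.23.
pasta + oats: the both-tight solution has a negative serving — not a feasible corner.
pasta + salmon: intersection lies outside the first quadrant.
tofu + oats with both tight: 2.033 servings and 1.877 servings → $2.16.
tofu + salmon with both tight: 2.143 servings and 0.9253 servings → $3.92.
oats + salmon: the both-tight solution has a negative serving — not a feasible corner.
Cheapest feasible corner: $2.16.

$2.16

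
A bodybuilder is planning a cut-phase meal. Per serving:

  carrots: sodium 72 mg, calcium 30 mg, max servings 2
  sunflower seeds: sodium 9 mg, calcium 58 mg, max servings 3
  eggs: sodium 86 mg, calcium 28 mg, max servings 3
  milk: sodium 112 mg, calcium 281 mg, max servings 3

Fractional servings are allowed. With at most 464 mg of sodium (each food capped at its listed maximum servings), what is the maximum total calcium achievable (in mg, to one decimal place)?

Calcium per mg sodium: sunflower seeds 6.444, milk 2.509, carrots 0.4167, eggs 0.3256.
Take 3 servings of sunflower seeds: uses 27 mg sodium, +174.0 mg calcium (running total 174.0 mg).
Take 3 servings of milk: uses 336 mg sodium, +843.0 mg calcium (running total 1017.0 mg).
Take 1.403 servings of carrots: uses 101 mg sodium, +42.1 mg calcium (running total 1059.1 mg).
Greedy by best ratio exhausts the sodium allowance optimally: 1059.1 mg.

1059.1 mg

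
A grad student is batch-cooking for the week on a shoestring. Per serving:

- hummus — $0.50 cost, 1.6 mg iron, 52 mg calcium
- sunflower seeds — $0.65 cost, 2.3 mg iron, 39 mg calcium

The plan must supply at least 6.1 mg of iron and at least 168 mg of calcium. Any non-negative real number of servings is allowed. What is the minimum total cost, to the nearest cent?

$1.85

With two linear requirements the optimum uses one or two foods; enumerate the corners.
hummus only: max(6.1/1.6, 168/52) = 3.812 servings → $1.91.
sunflower seeds only: max(6.1/2.3, 168/39) = 4.308 servings → $2.80.
hummus + sunflower seeds with both tight: 2.596 servings and 0.8462 servings → $1.85.
The minimum over all feasible corners is $1.85.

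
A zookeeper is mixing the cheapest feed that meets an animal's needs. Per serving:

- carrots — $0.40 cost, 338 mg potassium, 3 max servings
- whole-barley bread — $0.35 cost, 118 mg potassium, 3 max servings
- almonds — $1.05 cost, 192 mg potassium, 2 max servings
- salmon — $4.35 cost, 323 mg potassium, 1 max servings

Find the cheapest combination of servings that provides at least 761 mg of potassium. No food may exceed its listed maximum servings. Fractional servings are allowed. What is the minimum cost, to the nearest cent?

$0.90

Cost per mg of potassium: carrots $0.0012, whole-barley bread $0.0030, almonds $0.0055, salmon $0.0135.
Take 2.251 servings of carrots: +761.0 mg potassium for $0.90 (total $0.90, still need 0.0 mg).
Filling from the cheapest source first is optimal under one linear minimum: $0.90.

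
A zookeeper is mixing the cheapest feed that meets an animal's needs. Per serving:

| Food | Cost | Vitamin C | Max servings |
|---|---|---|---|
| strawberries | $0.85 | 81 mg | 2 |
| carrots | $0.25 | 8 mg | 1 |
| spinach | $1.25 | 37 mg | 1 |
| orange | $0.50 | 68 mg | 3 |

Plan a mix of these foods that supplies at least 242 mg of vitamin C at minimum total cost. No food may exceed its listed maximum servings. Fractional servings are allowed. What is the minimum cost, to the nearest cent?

Cost per mg of vitamin C: orange $0.0074, strawberries $0.0105, carrots $0.0312, spinach $0.0338.
Take 3 servings of orange: +204.0 mg vitamin C for $1.50 (total $1.50, still need 38.0 mg).
Take 0.4691 servings of strawberries: +38.0 mg vitamin C for $0.40 (total $1.90, still need 0.0 mg).
Greedy by cheapest-per-mg is optimal for a single linear constraint, so the minimum cost is $1.90.

$1.90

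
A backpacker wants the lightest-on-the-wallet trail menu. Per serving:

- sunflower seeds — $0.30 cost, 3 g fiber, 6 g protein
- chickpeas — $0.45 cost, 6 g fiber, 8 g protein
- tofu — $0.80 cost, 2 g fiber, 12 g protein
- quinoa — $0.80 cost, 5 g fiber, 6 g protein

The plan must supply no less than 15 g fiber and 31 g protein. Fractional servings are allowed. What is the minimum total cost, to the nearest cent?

$1.55

Check every corner: each single food scaled to meet both minima, and each pair solved so both constraints bind.
sunflower seeds only: max(15/3, 31/6) = 5.167 servings → $1.55.
chickpeas only: max(15/6, 31/8) = 3.875 servings → $1.74.
tofu only: max(15/2, 31/12) = 7.5 servings → $6.00.
quinoa only: max(15/5, 31/6) = 5.167 servings → $4.13.
sunflower seeds + chickpeas: the both-tight solution has a negative serving — not a feasible corner.
sunflower seeds + tofu with both tight: 4.917 servings and 0.125 servings → $1.57.
sunflower seeds + quinoa with both targets exact would need a negative amount; discard.
chickpeas + tofu with both tight: 2.107 servings and 1.179 servings → $1.89.
chickpeas + quinoa: the both-tight solution has a negative serving — not a feasible corner.
tofu + quinoa with both tight: 1.354 servings and 2.458 servings → $3.05.
So the least-cost plan costs $1.55.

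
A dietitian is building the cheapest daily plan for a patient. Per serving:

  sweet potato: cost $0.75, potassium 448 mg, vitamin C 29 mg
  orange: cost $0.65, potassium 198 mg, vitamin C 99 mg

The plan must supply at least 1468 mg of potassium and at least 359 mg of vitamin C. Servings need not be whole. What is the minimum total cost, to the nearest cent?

$3.43

sweet potato only: max(1468/448, 359/29) = 12.38 servings → $9.28.
orange only: max(1468/198, 359/99) = 7.414 servings → $4.82.
sweet potato + orange with both tight: 1.923 servings and 3.063 servings → $3.43.
The minimum over all feasible corners is $3.43.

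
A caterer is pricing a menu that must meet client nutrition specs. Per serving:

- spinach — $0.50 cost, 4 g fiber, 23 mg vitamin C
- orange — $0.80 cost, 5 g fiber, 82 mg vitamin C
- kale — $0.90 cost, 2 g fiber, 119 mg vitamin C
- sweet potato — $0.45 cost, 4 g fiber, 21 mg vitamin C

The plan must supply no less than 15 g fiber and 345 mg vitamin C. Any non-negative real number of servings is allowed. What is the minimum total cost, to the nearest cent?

Minimising a linear cost over {fiber ≥ 15, vitamin C ≥ 345, servings ≥ 0} — the optimum is at a vertex, using one or two foods.
spinach only: max(15/4, 345/23) = 15 servings → $7.50.
orange only: max(15/5, 345/82) = 4.207 servings → $3.37.
kale only: max(15/2, 345/119) = 7.5 servings → $6.75.
sweet potato only: max(15/4, 345/21) = 16.43 servings → $7.39.
spinach + orange: the both-tight solution has a negative serving — not a feasible corner.
spinach + kale with both tight: 2.547 servings and 2.407 servings → $3.44.
spinach + sweet potato with both targets exact would need a negative amount; discard.
orange + kale with both tight: 2.541 servings and 1.148 servings → $3.07.
orange + sweet potato: intersection lies outside the first quadrant.
kale + sweet potato with both tight: 2.454 servings and 2.523 servings → $3.34.
So the least-cost plan costs $3.07.

$3.07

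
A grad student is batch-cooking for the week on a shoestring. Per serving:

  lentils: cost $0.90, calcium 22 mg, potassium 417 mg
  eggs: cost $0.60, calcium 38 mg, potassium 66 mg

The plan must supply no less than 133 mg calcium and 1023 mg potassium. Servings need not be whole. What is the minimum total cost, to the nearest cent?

$3.26

Check every corner: each single food scaled to meet both minima, and each pair solved so both constraints bind.
lentils only: max(133/22, 1023/417) = 6.045 servings → $5.44.
eggs only: max(133/38, 1023/66) = 15.5 servings → $9.30.
lentils + eggs with both tight: 2.091 servings and 2.289 servings → $3.26.
The minimum over all feasible corners is $3.26.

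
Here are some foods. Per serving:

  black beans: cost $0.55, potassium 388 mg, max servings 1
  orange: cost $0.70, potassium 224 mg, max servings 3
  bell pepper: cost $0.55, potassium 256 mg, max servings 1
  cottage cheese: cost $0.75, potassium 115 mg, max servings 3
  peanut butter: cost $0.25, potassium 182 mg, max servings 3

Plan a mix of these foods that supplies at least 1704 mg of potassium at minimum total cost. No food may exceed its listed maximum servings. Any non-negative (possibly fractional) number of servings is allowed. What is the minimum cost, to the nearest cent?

$3.46

Cost per mg of potassium: peanut butter $0.0014, black beans $0.0014, bell pepper $0.0021, orange $0.0031, cottage cheese $0.0065.
Take 3 servings of peanut butter: +546.0 mg potassium for $0.75 (total $0.75, still need 1158.0 mg).
Take 1 serving of black beans: +388.0 mg potassium for $0.55 (total $1.30, still need 770.0 mg).
Take 1 serving of bell pepper: +256.0 mg potassium for $0.55 (total $1.85, still need 514.0 mg).
Take 2.295 servings of orange: +514.0 mg potassium for $1.61 (total $3.46, still need 0.0 mg).
Filling from the cheapest source first is optimal under one linear minimum: $3.46.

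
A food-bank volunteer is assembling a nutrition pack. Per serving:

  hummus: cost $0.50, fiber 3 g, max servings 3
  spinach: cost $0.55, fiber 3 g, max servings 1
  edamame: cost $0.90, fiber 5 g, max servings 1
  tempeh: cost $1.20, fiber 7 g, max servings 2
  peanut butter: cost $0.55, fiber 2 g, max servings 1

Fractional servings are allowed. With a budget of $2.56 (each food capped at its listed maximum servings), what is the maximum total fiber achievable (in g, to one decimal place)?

Fiber per dollar: hummus 6, tempeh 5.833, edamame 5.556, spinach 5.455, peanut butter 3.636.
Take 3 servings of hummus: spends $1.50, +9.0 g fiber (running total 9.0 g).
Take 0.8833 servings of tempeh: spends $1.06, +6.2 g fiber (running total 15.2 g).
Filling greedily by fiber-per-dollar is optimal for one linear limit, giving 15.2 g.

15.2 g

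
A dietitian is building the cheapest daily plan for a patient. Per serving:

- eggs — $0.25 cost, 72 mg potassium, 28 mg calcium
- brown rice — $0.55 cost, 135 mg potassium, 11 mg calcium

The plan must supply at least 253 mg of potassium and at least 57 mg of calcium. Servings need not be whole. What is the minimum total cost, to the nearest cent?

$0.88

A basic optimal solution has at most two foods positive. Try each food alone and each pair with both targets met exactly.
eggs only: max(253/72, 57/28) = 3.514 servings → $0.88.
brown rice only: max(253/135, 57/11) = 5.182 servings → $2.85.
eggs + brown rice with both tight: 1.644 servings and 0.9973 servings → $0.96.
So the least-cost plan costs $0.88.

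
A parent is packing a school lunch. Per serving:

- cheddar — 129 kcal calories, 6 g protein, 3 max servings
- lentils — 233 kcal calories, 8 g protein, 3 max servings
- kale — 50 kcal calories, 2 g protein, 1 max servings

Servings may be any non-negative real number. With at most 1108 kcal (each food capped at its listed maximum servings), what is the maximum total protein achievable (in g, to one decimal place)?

Protein per kcal: cheddar 0.04651, kale 0.04, lentils 0.03433.
Take 3 servings of cheddar: uses 387 kcal, +18.0 g protein (running total 18.0 g).
Take 1 serving of kale: uses 50 kcal, +2.0 g protein (running total 20.0 g).
Take 2.88 servings of lentils: uses 671 kcal, +23.0 g protein (running total 43.0 g).
Filling greedily by protein-per-kcal is optimal for one linear limit, giving 43.0 g.

43.0 g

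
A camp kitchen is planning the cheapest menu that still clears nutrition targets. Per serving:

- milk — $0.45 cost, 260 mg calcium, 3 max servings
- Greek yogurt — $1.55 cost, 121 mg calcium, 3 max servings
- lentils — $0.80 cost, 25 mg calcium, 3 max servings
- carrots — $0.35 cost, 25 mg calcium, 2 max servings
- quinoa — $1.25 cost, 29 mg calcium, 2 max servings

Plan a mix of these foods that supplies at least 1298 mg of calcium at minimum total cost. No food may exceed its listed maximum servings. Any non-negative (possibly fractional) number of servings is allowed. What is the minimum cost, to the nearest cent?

Cost per mg of calcium: milk $0.0017, Greek yogurt $0.0128, carrots $0.0140, lentils $0.0320, quinoa $0.0431.
Take 3 servings of milk: +780.0 mg calcium for $1.35 (total $1.35, still need 518.0 mg).
Take 3 servings of Greek yogurt: +363.0 mg calcium for $4.65 (total $6.00, still need 155.0 mg).
Take 2 servings of carrots: +50.0 mg calcium for $0.70 (total $6.70, still need 105.0 mg).
Take 3 servings of lentils: +75.0 mg calcium for $2.40 (total $9.10, still need 30.0 mg).
Take 1.034 servings of quinoa: +30.0 mg calcium for $1.29 (total $10.39, still need 0.0 mg).
Greedy by cheapest-per-mg is optimal for a single linear constraint, so the minimum cost is $10.39.

$10.39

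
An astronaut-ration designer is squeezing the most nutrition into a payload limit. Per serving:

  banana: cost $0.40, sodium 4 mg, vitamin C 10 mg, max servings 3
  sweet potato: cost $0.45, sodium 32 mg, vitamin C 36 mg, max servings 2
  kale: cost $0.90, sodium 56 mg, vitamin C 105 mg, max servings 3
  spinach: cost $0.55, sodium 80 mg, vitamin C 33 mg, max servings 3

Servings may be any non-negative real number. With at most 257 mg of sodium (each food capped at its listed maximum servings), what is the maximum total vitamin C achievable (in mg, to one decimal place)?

422.4 mg

Vitamin C per mg sodium: banana 2.5, kale 1.875, sweet potato 1.125, spinach 0.4125.
Take 3 servings of banana: uses 12 mg sodium, +30.0 mg vitamin C (running total 30.0 mg).
Take 3 servings of kale: uses 168 mg sodium, +315.0 mg vitamin C (running total 345.0 mg).
Take 2 servings of sweet potato: uses 64 mg sodium, +72.0 mg vitamin C (running total 417.0 mg).
Take 0.1625 servings of spinach: uses 13 mg sodium, +5.4 mg vitamin C (running total 422.4 mg).
Filling greedily by vitamin C-per-mg sodium is optimal for one linear limit, giving 422.4 mg.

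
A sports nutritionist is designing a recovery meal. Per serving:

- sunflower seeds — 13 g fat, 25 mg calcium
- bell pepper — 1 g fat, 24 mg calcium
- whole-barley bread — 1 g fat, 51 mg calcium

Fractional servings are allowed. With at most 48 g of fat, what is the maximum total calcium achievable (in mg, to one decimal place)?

2448.0 mg

Calcium per g fat: whole-barley bread 51, bell pepper 24, sunflower seeds 1.923.
With no serving limits, spend the whole fat allowance on whole-barley bread: 48 g / 1 g × 51 mg = 2448.0 mg.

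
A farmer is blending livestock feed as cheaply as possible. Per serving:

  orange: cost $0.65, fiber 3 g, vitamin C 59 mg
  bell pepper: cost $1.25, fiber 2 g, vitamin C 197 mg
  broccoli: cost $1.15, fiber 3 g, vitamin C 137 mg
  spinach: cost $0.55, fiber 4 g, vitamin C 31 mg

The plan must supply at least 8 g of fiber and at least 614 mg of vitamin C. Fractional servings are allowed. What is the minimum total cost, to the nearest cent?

Minimising a linear cost over {fiber ≥ 8, vitamin C ≥ 614, servings ≥ 0} — the optimum is at a vertex, using one or two foods.
orange only: max(8/3, 614/59) = 10.41 servings → $6.76.
bell pepper only: max(8/2, 614/197) = 4 servings → $5.00.
broccoli only: max(8/3, 614/137) = 4.482 servings → $5.15.
spinach only: max(8/4, 614/31) = 19.81 servings → $10.89.
orange + bell pepper with both tight: 0.7357 servings and 2.896 servings → $4.10.
orange + broccoli with both targets exact would need a negative amount; discard.
orange + spinach: the both-tight solution has a negative serving — not a feasible corner.
bell pepper + broccoli with both tight: 2.353 servings and 1.098 servings → $4.20.
bell pepper + spinach with both tight: 3.041 servings and 0.4793 servings → $4.07.
broccoli + spinach with both targets exact would need a negative amount; discard.
So the least-cost plan costs $4.07.

$4.07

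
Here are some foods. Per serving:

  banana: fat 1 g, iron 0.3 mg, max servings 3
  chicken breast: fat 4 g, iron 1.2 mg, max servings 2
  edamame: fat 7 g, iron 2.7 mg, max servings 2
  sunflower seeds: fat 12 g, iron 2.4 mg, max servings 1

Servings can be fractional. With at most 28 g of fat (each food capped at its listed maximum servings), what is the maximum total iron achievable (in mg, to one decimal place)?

9.3 mg

Iron per g fat: edamame 0.3857, banana 0.3, chicken breast 0.3, sunflower seeds 0.2.
Take 2 servings of edamame: uses 14 g fat, +5.4 mg iron (running total 5.4 mg).
Take 3 servings of banana: uses 3 g fat, +0.9 mg iron (running total 6.3 mg).
Take 2 servings of chicken breast: uses 8 g fat, +2.4 mg iron (running total 8.7 mg).
Take 0.25 servings of sunflower seeds: uses 3 g fat, +0.6 mg iron (running total 9.3 mg).
Filling greedily by iron-per-g fat is optimal for one linear limit, giving 9.3 mg.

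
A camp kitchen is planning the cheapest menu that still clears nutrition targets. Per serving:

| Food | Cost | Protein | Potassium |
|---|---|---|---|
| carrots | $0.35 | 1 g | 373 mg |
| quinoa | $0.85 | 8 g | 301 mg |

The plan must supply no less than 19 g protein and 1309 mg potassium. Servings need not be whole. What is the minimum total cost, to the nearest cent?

$2.45

Two binding constraints pin down two serving amounts, so the optimal mix uses at most two foods. The candidates are each food alone (scaled to the tighter of protein/potassium) and each pair with both constraints tight.
carrots only: max(19/1, 1309/373) = 19 servings → $6.65.
quinoa only: max(19/8, 1309/301) = 4.349 servings → $3.70.
carrots + quinoa with both tight: 1.772 servings and 2.154 servings → $2.45.
The minimum over all feasible corners is $2.45.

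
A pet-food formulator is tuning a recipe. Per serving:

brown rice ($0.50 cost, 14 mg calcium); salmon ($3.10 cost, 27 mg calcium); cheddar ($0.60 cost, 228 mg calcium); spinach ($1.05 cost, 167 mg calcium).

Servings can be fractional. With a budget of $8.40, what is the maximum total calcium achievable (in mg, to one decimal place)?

3192.0 mg

Calcium per dollar: cheddar 380, spinach 159, brown rice 28, salmon 8.71.
With no serving limits, spend the whole cost allowance on cheddar: $8.40 / $0.60 × 228 mg = 3192.0 mg.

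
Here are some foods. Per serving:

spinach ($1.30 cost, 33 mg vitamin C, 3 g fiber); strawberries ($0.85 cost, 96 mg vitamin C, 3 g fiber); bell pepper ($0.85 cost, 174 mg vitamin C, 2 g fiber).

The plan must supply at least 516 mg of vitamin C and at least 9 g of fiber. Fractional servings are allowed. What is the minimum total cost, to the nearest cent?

$3.14

An LP optimum is at a vertex; with two nutrient constraints at most two foods are used. Check each candidate.
spinach only: max(516/33, 9/3) = 15.64 servings → $20.33.
strawberries only: max(516/96, 9/3) = 5.375 servings → $4.57.
bell pepper only: max(516/174, 9/2) = 4.5 servings → $3.83.
spinach + strawberries: intersection lies outside the first quadrant.
spinach + bell pepper with both tight: 1.171 servings and 2.743 servings → $3.85.
strawberries + bell pepper with both tight: 1.618 servings and 2.073 servings → $3.14.
The minimum over all feasible corners is $3.14.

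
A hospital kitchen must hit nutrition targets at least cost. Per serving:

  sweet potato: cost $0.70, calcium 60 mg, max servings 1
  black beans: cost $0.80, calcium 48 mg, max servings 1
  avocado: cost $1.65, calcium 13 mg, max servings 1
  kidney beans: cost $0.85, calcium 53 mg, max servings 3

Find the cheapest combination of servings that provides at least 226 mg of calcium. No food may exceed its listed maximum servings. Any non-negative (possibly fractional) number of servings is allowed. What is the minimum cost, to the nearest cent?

Cost per mg of calcium: sweet potato $0.0117, kidney beans $0.0160, black beans $0.0167, avocado $0.1269.
Take 1 serving of sweet potato: +60.0 mg calcium for $0.70 (total $0.70, still need 166.0 mg).
Take 3 servings of kidney beans: +159.0 mg calcium for $2.55 (total $3.25, still need 7.0 mg).
Take 0.1458 servings of black beans: +7.0 mg calcium for $0.12 (total $3.37, still need 0.0 mg).
Greedy by cheapest-per-mg is optimal for a single linear constraint, so the minimum cost is $3.37.

$3.37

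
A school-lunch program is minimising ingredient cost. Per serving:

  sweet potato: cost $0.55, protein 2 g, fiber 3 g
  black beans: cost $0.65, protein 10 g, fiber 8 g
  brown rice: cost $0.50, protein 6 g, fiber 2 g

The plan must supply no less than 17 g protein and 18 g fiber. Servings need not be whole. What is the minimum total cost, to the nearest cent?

$1.46

Minimising a linear cost over {protein ≥ 17, fiber ≥ 18, servings ≥ 0} — the optimum is at a vertex, using one or two foods.
sweet potato only: max(17/2, 18/3) = 8.5 servings → $4.67.
black beans only: max(17/10, 18/8) = 2.25 servings → $1.46.
brown rice only: max(17/6, 18/2) = 9 servings → $4.50.
sweet potato + black beans with both tight: 3.143 servings and 1.071 servings → $2.42.
sweet potato + brown rice with both tight: 5.286 servings and 1.071 servings → $3.44.
black beans + brown rice with both targets exact would need a negative amount; discard.
The minimum over all feasible corners is $1.46.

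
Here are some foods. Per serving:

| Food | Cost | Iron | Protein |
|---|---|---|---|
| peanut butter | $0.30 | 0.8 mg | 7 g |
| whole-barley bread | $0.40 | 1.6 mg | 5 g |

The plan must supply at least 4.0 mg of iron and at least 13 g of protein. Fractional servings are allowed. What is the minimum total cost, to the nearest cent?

$1.01

Compare the cost at each extreme point of the feasible region.
peanut butter only: max(4.0/0.8, 13/7) = 5 servings → $1.50.
whole-barley bread only: max(4.0/1.6, 13/5) = 2.6 servings → $1.04.
peanut butter + whole-barley bread with both tight: 0.1111 servings and 2.444 servings → $1.01.
So the least-cost plan costs $1.01.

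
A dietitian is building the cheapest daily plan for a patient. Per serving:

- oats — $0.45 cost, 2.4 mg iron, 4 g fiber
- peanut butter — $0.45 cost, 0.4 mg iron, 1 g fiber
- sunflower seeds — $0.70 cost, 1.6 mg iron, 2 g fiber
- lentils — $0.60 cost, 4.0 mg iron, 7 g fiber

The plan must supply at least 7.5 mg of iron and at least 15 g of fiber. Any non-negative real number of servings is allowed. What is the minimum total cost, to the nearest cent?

$1.29

For a min-cost LP with two ≥-constraints, a basic feasible solution has at most two positive variables.
oats only: max(7.5/2.4, 15/4) = 3.75 servings → $1.69.
peanut butter only: max(7.5/0.4, 15/1) = 18.75 servings → $8.44.
sunflower seeds only: max(7.5/1.6, 15/2) = 7.5 servings → $5.25.
lentils only: max(7.5/4.0, 15/7) = 2.143 servings → $1.29.
oats + peanut butter with both tight: 1.875 servings and 7.5 servings → $4.22.
oats + sunflower seeds: the both-tight solution has a negative serving — not a feasible corner.
oats + lentils: intersection lies outside the first quadrant.
peanut butter + sunflower seeds with both tight: 11.25 servings and 1.875 servings → $6.38.
peanut butter + lentils with both tight: 6.25 servings and 1.25 servings → $3.56.
sunflower seeds + lentils: intersection lies outside the first quadrant.
So the least-cost plan costs $1.29.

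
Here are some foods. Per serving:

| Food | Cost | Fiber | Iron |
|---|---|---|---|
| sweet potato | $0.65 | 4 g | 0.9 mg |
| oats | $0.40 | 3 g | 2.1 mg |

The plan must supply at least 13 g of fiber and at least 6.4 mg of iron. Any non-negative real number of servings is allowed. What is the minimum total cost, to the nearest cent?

For a min-cost LP with two ≥-constraints, a basic feasible solution has at most two positive variables.
sweet potato only: max(13/4, 6.4/0.9) = 7.111 servings → $4.62.
oats only: max(13/3, 6.4/2.1) = 4.333 servings → $1.73.
sweet potato + oats with both tight: 1.421 servings and 2.439 servings → $1.90.
The minimum over all feasible corners is $1.73.

$1.73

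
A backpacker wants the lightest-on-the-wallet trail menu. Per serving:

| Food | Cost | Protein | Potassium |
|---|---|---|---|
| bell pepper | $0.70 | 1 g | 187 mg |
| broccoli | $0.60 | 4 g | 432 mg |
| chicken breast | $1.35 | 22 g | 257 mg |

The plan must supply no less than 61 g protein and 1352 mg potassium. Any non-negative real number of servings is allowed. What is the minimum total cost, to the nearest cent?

$4.33

At the optimum either one food covers both requirements or two foods hit both targets exactly; no other combination can be cheaper.
bell pepper only: max(61/1, 1352/187) = 61 servings → $42.70.
broccoli only: max(61/4, 1352/432) = 15.25 servings → $9.15.
chicken breast only: max(61/22, 1352/257) = 5.261 servings → $7.10.
bell pepper + broccoli: the both-tight solution has a negative serving — not a feasible corner.
bell pepper + chicken breast with both tight: 3.647 servings and 2.607 servings → $6.07.
broccoli + chicken breast with both tight: 1.66 servings and 2.471 servings → $4.33.
The minimum over all feasible corners is $4.33.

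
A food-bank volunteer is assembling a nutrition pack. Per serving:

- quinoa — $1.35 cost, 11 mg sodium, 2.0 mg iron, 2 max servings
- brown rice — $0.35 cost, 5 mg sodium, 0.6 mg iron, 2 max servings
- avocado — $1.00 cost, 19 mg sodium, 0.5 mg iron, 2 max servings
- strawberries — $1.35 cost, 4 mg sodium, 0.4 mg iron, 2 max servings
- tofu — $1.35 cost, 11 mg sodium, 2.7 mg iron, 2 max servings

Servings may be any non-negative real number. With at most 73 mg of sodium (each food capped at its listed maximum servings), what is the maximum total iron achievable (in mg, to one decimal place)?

11.7 mg

Iron per mg sodium: tofu 0.2455, quinoa 0.1818, brown rice 0.12, strawberries 0.1, avocado 0.02632.
Take 2 servings of tofu: uses 22 mg sodium, +5.4 mg iron (running total 5.4 mg).
Take 2 servings of quinoa: uses 22 mg sodium, +4.0 mg iron (running total 9.4 mg).
Take 2 servings of brown rice: uses 10 mg sodium, +1.2 mg iron (running total 10.6 mg).
Take 2 servings of strawberries: uses 8 mg sodium, +0.8 mg iron (running total 11.4 mg).
Take 0.5789 servings of avocado: uses 11 mg sodium, +0.3 mg iron (running total 11.7 mg).
Filling greedily by iron-per-mg sodium is optimal for one linear limit, giving 11.7 mg.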